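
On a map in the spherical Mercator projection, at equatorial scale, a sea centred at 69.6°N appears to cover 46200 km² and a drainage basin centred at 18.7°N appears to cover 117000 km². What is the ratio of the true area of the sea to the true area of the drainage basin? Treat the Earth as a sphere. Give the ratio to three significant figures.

0.0535

Since Mercator area scale is 1/cos²φ, the true area equals the apparent area multiplied by cos²φ.
True area of sea: 46200 × cos²(69.6°) = 46200 × 0.1215 = 5613 km².
True area of drainage basin: 117000 × cos²(18.7°) = 117000 × 0.8972 = 105000 km².
Ratio = 5613 / 105000 ≈ 0.0535.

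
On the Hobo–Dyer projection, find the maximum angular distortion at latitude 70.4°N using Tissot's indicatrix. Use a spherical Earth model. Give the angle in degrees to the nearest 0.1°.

Hobo–Dyer is a cylindrical equal-area projection with standard parallels at ±37.5°. A cylindrical equal-area projection with standard parallel φ₀ has meridian scale h = cos φ / cos φ₀ and parallel scale k = cos φ₀ / cos φ (so areas are preserved, h·k = 1).
At 70.4°: h = 0.4228, k = 2.365; principal scales a = 2.365, b = 0.4228.
sin(ω/2) = (a − b)/(a + b) = 1.942/2.788 = 0.6967, so ω = 2 arcsin(0.6967) ≈ 88.3°.

88.3°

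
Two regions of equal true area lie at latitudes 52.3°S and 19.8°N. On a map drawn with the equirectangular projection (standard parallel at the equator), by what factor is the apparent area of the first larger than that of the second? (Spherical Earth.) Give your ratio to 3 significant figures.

Plate carrée maps x = Rλ, y = Rφ. The meridian scale is h = 1 and the parallel scale is k = 1/cos φ = sec φ.
Areal scale at 52.3°: h·k = 1.000 × 1.635 = 1.635.
Areal scale at 19.8°: h·k = 1.000 × 1.063 = 1.063.
Ratio = 1.635/1.063 ≈ 1.54.

1.54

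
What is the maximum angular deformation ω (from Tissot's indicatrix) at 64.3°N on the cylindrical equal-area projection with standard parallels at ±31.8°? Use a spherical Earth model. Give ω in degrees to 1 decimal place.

A cylindrical equal-area projection with standard parallel φ₀ has meridian scale h = cos φ / cos φ₀ and parallel scale k = cos φ₀ / cos φ (so areas are preserved, h·k = 1).
At 64.3°: h = 0.5103, k = 1.960; principal scales a = 1.960, b = 0.5103.
sin(ω/2) = (a − b)/(a + b) = 1.450/2.470 = 0.5869, so ω = 2 arcsin(0.5869) ≈ 71.9°.

71.9°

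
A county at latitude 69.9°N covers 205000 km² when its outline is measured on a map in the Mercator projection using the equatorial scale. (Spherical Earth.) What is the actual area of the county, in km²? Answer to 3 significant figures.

For Mercator, h = k = sec φ (a conformal cylindrical projection has a single point scale, 1/cos φ).
Areal scale = k² = sec²φ = 1/cos²(69.9°) = 1/0.3437² = 8.467.
True area = apparent / (areal scale) = 205000 / 8.467 ≈ 24200 km².

24200 km²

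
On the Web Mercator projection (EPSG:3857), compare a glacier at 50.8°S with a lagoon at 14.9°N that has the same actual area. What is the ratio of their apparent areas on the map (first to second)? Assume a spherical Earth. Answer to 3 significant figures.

2.34

On Mercator, area is exaggerated by sec²φ = 1/cos²φ.
At 50.8°: sec²(50.8°) = 1/0.6320² = 2.503.
At 14.9°: sec²(14.9°) = 1/0.9664² = 1.071.
Ratio = 2.503/1.071 = cos²(14.9°)/cos²(50.8°) ≈ 2.34.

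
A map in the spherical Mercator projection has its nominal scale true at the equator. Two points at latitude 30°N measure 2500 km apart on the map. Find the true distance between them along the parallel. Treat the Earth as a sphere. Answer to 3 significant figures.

2170 km

For Mercator, h = k = sec φ (a conformal cylindrical projection has a single point scale, 1/cos φ).
Along the parallel at 30°, map distances are exaggerated by k = sec 30° = 1.155.
True distance = 2500 / 1.155 = 2500 × cos 30° ≈ 2170 km.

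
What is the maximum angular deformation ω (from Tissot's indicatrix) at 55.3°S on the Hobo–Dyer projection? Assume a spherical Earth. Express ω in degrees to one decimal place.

37.4°

Hobo–Dyer is a cylindrical equal-area projection with standard parallels at ±37.5°. For cylindrical equal-area with standard parallel φ₀, h = cos φ / cos φ₀ and k = cos φ₀ / cos φ, so h·k = 1.
At 55.3°: h = 0.7176, k = 1.394; principal scales a = 1.394, b = 0.7176.
sin(ω/2) = (a − b)/(a + b) = 0.6760/2.111 = 0.3202, so ω = 2 arcsin(0.3202) ≈ 37.4°.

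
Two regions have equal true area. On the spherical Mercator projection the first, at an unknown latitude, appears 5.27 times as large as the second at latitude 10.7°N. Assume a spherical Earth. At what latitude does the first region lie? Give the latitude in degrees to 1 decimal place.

64.7°

For equal true areas on Mercator, apparent areas scale as sec²φ, so the ratio is cos²φ₂ / cos²φ₁.
cos²φ₂ / cos²φ₁ = 5.27  ⇒  cos φ₁ = cos 10.7° / √5.27 = 0.9826/2.296 = 0.4280.
φ₁ = arccos(0.4280) ≈ 64.7°.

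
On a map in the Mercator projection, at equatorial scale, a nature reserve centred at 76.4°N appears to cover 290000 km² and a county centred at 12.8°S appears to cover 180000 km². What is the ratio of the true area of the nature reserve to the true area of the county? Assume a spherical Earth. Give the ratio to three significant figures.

On Mercator the areal scale is sec²φ, so true area = apparent × cos²φ.
True area of nature reserve: 290000 × cos²(76.4°) = 290000 × 0.05529 = 16030 km².
True area of county: 180000 × cos²(12.8°) = 180000 × 0.9509 = 171200 km².
Ratio = 16030 / 171200 ≈ 0.0937.

0.0937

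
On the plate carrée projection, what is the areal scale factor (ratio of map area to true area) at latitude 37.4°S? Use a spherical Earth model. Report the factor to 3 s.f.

Plate carrée maps x = Rλ, y = Rφ. The meridian scale is h = 1 and the parallel scale is k = 1/cos φ = sec φ.
Areal scale = h·k = 1 × sec φ; at 37.4°, h = 1.000, k = 1.259, so h·k = 1.259.

1.26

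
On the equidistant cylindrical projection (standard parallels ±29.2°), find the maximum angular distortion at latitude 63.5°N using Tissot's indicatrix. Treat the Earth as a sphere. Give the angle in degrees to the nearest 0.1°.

37.7°

With standard parallel φ₀ = 29.2°, the equirectangular projection gives x = Rλ cos φ₀, y = Rφ, so h = 1 and k = cos 29.2° / cos φ.
At 63.5°: h = 1.000, k = 1.956; principal scales a = 1.956, b = 1.000.
sin(ω/2) = (a − b)/(a + b) = 0.9564/2.956 = 0.3235, so ω = 2 arcsin(0.3235) ≈ 37.7°.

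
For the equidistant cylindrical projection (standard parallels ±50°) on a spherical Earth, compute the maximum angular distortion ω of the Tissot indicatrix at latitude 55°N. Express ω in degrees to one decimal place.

In the equirectangular projection with standard parallel φ₀ = 50° (x = Rλ cos φ₀, y = Rφ), meridians are true-scale (h = 1) and the parallel scale is k = cos φ₀ / cos φ.
At 55°: h = 1.000, k = 1.121; principal scales a = 1.121, b = 1.000.
sin(ω/2) = (a − b)/(a + b) = 0.1207/2.121 = 0.05690, so ω = 2 arcsin(0.05690) ≈ 6.5°.

6.5°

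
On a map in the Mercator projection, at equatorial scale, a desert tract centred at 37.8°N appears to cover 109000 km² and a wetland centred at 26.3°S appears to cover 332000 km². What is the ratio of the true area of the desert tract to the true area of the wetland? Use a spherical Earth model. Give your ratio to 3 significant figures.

0.255

On Mercator the areal scale is sec²φ, so true area = apparent × cos²φ.
True area of desert tract: 109000 × cos²(37.8°) = 109000 × 0.6243 = 68050 km².
True area of wetland: 332000 × cos²(26.3°) = 332000 × 0.8037 = 266800 km².
Ratio = 68050 / 266800 ≈ 0.255.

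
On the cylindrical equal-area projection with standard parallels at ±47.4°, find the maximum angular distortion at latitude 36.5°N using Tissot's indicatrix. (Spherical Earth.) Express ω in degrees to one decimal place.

Cylindrical equal-area (φ₀ = 47.4°): h = cos φ / cos 47.4° along meridians, k = cos 47.4° / cos φ along parallels; h·k = 1.
At 36.5°: h = 1.188, k = 0.8420; principal scales a = 1.188, b = 0.8420.
sin(ω/2) = (a − b)/(a + b) = 0.3456/2.030 = 0.1703, so ω = 2 arcsin(0.1703) ≈ 19.6°.

19.6°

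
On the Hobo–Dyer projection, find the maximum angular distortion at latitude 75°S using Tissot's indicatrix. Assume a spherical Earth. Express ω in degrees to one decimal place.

107.7°

Hobo–Dyer is a cylindrical equal-area projection with standard parallels at ±37.5°. A cylindrical equal-area projection with standard parallel φ₀ has meridian scale h = cos φ / cos φ₀ and parallel scale k = cos φ₀ / cos φ (so areas are preserved, h·k = 1).
At 75°: h = 0.3262, k = 3.065; principal scales a = 3.065, b = 0.3262.
sin(ω/2) = (a − b)/(a + b) = 2.739/3.392 = 0.8076, so ω = 2 arcsin(0.8076) ≈ 107.7°.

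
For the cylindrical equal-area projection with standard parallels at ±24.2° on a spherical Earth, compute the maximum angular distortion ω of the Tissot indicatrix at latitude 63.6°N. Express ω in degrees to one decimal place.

76.0°

A cylindrical equal-area projection with standard parallel φ₀ has meridian scale h = cos φ / cos φ₀ and parallel scale k = cos φ₀ / cos φ (so areas are preserved, h·k = 1).
At 63.6°: h = 0.4875, k = 2.051; principal scales a = 2.051, b = 0.4875.
sin(ω/2) = (a − b)/(a + b) = 1.564/2.539 = 0.6160, so ω = 2 arcsin(0.6160) ≈ 76.0°.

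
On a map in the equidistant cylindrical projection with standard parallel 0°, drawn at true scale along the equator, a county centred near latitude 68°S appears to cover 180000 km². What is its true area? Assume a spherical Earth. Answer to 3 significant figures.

In the plate carrée (x = Rλ, y = Rφ), meridians are true-scale (h = 1) and parallels are stretched by k = sec φ.
Areal scale = h·k = 1 × sec φ; at 68°, h = 1.000, k = 2.669, so h·k = 2.669.
True area = apparent / (areal scale) = 180000 / 2.669 ≈ 67400 km².

67400 km²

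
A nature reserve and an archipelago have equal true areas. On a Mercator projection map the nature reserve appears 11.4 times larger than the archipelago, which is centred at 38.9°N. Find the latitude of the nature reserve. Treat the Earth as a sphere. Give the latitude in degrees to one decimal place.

76.7°

For equal true areas on Mercator, apparent areas scale as sec²φ, so the ratio is cos²φ₂ / cos²φ₁.
cos²φ₂ / cos²φ₁ = 11.4  ⇒  cos φ₁ = cos 38.9° / √11.4 = 0.7782/3.376 = 0.2305.
φ₁ = arccos(0.2305) ≈ 76.7°.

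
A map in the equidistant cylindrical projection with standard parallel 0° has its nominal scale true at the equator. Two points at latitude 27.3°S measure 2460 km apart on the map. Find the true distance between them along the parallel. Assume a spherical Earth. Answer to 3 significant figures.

In the plate carrée (x = Rλ, y = Rφ), meridians are true-scale (h = 1) and parallels are stretched by k = sec φ.
Along the parallel at 27.3°, map distances are exaggerated by k = sec 27.3° = 1.125.
True distance = 2460 / 1.125 = 2460 × cos 27.3° ≈ 2190 km.

2190 km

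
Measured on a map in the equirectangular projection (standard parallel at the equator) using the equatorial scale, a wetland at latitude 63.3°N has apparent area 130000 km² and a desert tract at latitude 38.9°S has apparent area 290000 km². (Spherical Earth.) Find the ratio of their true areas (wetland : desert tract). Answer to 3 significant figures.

0.259

Plate carrée has h = 1 and k = sec φ, giving areal scale sec φ; true area = (apparent area) · cos φ.
True area of wetland: 130000 × cos(63.3°) = 130000 × 0.4493 = 58410 km².
True area of desert tract: 290000 × cos(38.9°) = 290000 × 0.7782 = 225700 km².
Ratio = 58410 / 225700 ≈ 0.259.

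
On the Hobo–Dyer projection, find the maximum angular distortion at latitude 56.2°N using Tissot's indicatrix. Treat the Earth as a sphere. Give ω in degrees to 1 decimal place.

39.8°

The Hobo–Dyer projection is cylindrical equal-area with φ₀ = 37.5°. Cylindrical equal-area (φ₀ = 37.5°): h = cos φ / cos 37.5° along meridians, k = cos 37.5° / cos φ along parallels; h·k = 1.
At 56.2°: h = 0.7012, k = 1.426; principal scales a = 1.426, b = 0.7012.
sin(ω/2) = (a − b)/(a + b) = 0.7249/2.127 = 0.3408, so ω = 2 arcsin(0.3408) ≈ 39.8°.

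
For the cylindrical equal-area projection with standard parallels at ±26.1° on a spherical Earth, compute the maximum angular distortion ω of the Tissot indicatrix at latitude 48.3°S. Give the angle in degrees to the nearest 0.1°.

A cylindrical equal-area projection with standard parallel φ₀ has meridian scale h = cos φ / cos φ₀ and parallel scale k = cos φ₀ / cos φ (so areas are preserved, h·k = 1).
At 48.3°: h = 0.7408, k = 1.350; principal scales a = 1.350, b = 0.7408.
sin(ω/2) = (a − b)/(a + b) = 0.6092/2.091 = 0.2914, so ω = 2 arcsin(0.2914) ≈ 33.9°.

33.9°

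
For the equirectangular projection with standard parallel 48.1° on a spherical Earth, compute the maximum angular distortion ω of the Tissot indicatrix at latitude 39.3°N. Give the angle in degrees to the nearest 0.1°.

The equidistant cylindrical projection with φ₀ = 48.1° has h = 1 (meridians true) and k = cos φ₀ / cos φ along parallels.
At 39.3°: h = 1.000, k = 0.8630; principal scales a = 1.000, b = 0.8630.
sin(ω/2) = (a − b)/(a + b) = 0.1370/1.863 = 0.07353, so ω = 2 arcsin(0.07353) ≈ 8.4°.

8.4°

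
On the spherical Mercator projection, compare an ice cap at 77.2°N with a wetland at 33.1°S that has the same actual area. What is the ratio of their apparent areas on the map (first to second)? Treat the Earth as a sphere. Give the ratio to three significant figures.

14.3

Mercator is conformal with k = sec φ, so areal scale = k² = sec²φ.
At 77.2°: sec²(77.2°) = 1/0.2215² = 20.37.
At 33.1°: sec²(33.1°) = 1/0.8377² = 1.425.
Ratio = 20.37/1.425 = cos²(33.1°)/cos²(77.2°) ≈ 14.3.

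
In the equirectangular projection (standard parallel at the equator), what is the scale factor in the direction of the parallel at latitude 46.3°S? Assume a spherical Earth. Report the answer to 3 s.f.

For the equirectangular projection with φ₀ = 0 (plate carrée), h = 1 along meridians and k = sec φ along parallels.
k = 1/cos 46.3° = 1/0.6909 = 1.447.

1.45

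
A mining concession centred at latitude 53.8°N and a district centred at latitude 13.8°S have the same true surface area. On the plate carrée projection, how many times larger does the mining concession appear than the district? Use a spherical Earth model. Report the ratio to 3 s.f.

1.64

Plate carrée maps x = Rλ, y = Rφ. The meridian scale is h = 1 and the parallel scale is k = 1/cos φ = sec φ.
Areal scale at 53.8°: h·k = 1.000 × 1.693 = 1.693.
Areal scale at 13.8°: h·k = 1.000 × 1.030 = 1.030.
Ratio = 1.693/1.030 ≈ 1.64.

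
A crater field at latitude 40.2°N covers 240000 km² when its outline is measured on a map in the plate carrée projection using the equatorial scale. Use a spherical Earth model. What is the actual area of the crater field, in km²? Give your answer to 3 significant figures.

In the plate carrée (x = Rλ, y = Rφ), meridians are true-scale (h = 1) and parallels are stretched by k = sec φ.
Areal scale = h·k = 1 × sec φ; at 40.2°, h = 1.000, k = 1.309, so h·k = 1.309.
True area = apparent / (areal scale) = 240000 / 1.309 ≈ 183000 km².

183000 km²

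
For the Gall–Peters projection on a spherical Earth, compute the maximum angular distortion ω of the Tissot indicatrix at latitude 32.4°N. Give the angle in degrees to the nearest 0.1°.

The Gall–Peters projection is cylindrical equal-area with φ₀ = 45°. Cylindrical equal-area (φ₀ = 45°): h = cos φ / cos 45° along meridians, k = cos 45° / cos φ along parallels; h·k = 1.
At 32.4°: h = 1.194, k = 0.8375; principal scales a = 1.194, b = 0.8375.
sin(ω/2) = (a − b)/(a + b) = 0.3566/2.032 = 0.1755, so ω = 2 arcsin(0.1755) ≈ 20.2°.

20.2°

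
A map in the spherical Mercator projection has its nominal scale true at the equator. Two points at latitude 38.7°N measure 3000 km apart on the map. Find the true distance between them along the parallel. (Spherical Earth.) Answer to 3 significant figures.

2340 km

Mercator is conformal, so the point scale is isotropic: h = k = sec φ = 1/cos φ.
Along the parallel at 38.7°, map distances are exaggerated by k = sec 38.7° = 1.281.
True distance = 3000 / 1.281 = 3000 × cos 38.7° ≈ 2340 km.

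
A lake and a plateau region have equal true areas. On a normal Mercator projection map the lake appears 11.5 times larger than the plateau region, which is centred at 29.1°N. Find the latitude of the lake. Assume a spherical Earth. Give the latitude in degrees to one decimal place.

75.1°

For equal true areas on Mercator, apparent areas scale as sec²φ, so the ratio is cos²φ₂ / cos²φ₁.
cos²φ₂ / cos²φ₁ = 11.5  ⇒  cos φ₁ = cos 29.1° / √11.5 = 0.8738/3.391 = 0.2577.
φ₁ = arccos(0.2577) ≈ 75.1°.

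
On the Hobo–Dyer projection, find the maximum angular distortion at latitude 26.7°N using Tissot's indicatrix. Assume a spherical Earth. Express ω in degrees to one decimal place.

Hobo–Dyer is a cylindrical equal-area projection with standard parallels at ±37.5°. A cylindrical equal-area projection with standard parallel φ₀ has meridian scale h = cos φ / cos φ₀ and parallel scale k = cos φ₀ / cos φ (so areas are preserved, h·k = 1).
At 26.7°: h = 1.126, k = 0.8880; principal scales a = 1.126, b = 0.8880.
sin(ω/2) = (a − b)/(a + b) = 0.2380/2.014 = 0.1182, so ω = 2 arcsin(0.1182) ≈ 13.6°.

13.6°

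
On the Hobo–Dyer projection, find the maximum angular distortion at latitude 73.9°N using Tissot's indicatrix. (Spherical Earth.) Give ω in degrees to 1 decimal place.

102.9°

Hobo–Dyer is a cylindrical equal-area projection with standard parallels at ±37.5°. A cylindrical equal-area projection with standard parallel φ₀ has meridian scale h = cos φ / cos φ₀ and parallel scale k = cos φ₀ / cos φ (so areas are preserved, h·k = 1).
At 73.9°: h = 0.3495, k = 2.861; principal scales a = 2.861, b = 0.3495.
sin(ω/2) = (a − b)/(a + b) = 2.511/3.210 = 0.7822, so ω = 2 arcsin(0.7822) ≈ 102.9°.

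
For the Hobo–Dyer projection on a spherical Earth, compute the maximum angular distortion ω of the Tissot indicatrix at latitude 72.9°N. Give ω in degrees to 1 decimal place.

98.7°

Hobo–Dyer is a cylindrical equal-area projection with standard parallels at ±37.5°. For cylindrical equal-area with standard parallel φ₀, h = cos φ / cos φ₀ and k = cos φ₀ / cos φ, so h·k = 1.
At 72.9°: h = 0.3706, k = 2.698; principal scales a = 2.698, b = 0.3706.
sin(ω/2) = (a − b)/(a + b) = 2.327/3.069 = 0.7584, so ω = 2 arcsin(0.7584) ≈ 98.7°.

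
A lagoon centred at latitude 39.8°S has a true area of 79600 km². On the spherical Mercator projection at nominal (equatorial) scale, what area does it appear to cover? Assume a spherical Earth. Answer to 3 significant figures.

135000 km²

For Mercator, h = k = sec φ (a conformal cylindrical projection has a single point scale, 1/cos φ).
Areal scale = k² = sec²φ = 1/cos²(39.8°) = 1/0.7683² = 1.694.
Apparent area = 79600 × 1.694 ≈ 135000 km².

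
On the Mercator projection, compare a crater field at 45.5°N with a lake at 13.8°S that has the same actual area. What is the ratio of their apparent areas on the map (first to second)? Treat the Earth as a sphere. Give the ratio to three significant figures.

1.92

Mercator is conformal with k = sec φ, so areal scale = k² = sec²φ.
At 45.5°: sec²(45.5°) = 1/0.7009² = 2.036.
At 13.8°: sec²(13.8°) = 1/0.9711² = 1.060.
Ratio = 2.036/1.060 = cos²(13.8°)/cos²(45.5°) ≈ 1.92.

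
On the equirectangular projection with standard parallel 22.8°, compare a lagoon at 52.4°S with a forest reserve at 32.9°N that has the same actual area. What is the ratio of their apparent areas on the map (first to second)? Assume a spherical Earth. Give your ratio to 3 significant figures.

1.38

In the equirectangular projection with standard parallel φ₀ = 22.8° (x = Rλ cos φ₀, y = Rφ), meridians are true-scale (h = 1) and the parallel scale is k = cos φ₀ / cos φ.
Areal scale at 52.4°: h·k = 1.000 × 1.511 = 1.511.
Areal scale at 32.9°: h·k = 1.000 × 1.098 = 1.098.
Ratio = 1.511/1.098 ≈ 1.38.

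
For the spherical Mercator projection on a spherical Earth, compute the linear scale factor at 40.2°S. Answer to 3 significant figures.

1.31

The Mercator projection is conformal; its linear scale factor is the same in every direction and equals sec φ = 1/cos φ.
k = 1/cos 40.2° = 1/0.7638 = 1.309.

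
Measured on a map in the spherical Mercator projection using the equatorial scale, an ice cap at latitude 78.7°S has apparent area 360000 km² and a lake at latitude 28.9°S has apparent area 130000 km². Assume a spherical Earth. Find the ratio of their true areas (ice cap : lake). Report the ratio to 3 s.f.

Since Mercator area scale is 1/cos²φ, the true area equals the apparent area multiplied by cos²φ.
True area of ice cap: 360000 × cos²(78.7°) = 360000 × 0.03839 = 13820 km².
True area of lake: 130000 × cos²(28.9°) = 130000 × 0.7664 = 99640 km².
Ratio = 13820 / 99640 ≈ 0.139.

0.139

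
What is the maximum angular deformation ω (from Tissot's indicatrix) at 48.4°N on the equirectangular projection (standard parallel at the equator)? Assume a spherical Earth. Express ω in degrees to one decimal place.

23.3°

Plate carrée maps x = Rλ, y = Rφ. The meridian scale is h = 1 and the parallel scale is k = 1/cos φ = sec φ.
At 48.4°: h = 1.000, k = 1.506; principal scales a = 1.506, b = 1.000.
sin(ω/2) = (a − b)/(a + b) = 0.5062/2.506 = 0.2020, so ω = 2 arcsin(0.2020) ≈ 23.3°.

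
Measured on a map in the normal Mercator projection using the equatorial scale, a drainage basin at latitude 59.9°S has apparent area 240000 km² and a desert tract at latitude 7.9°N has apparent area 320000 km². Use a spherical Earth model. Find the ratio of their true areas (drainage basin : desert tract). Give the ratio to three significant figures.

Mercator's areal exaggeration is sec²φ; hence true area = (apparent area) · cos²φ.
True area of drainage basin: 240000 × cos²(59.9°) = 240000 × 0.2515 = 60360 km².
True area of desert tract: 320000 × cos²(7.9°) = 320000 × 0.9811 = 314000 km².
Ratio = 60360 / 314000 ≈ 0.192.

0.192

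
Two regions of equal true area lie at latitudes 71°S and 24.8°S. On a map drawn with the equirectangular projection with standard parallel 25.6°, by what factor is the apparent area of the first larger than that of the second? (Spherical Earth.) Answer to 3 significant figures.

2.79

The equidistant cylindrical projection with φ₀ = 25.6° has h = 1 (meridians true) and k = cos φ₀ / cos φ along parallels.
Areal scale at 71°: h·k = 1.000 × 2.770 = 2.770.
Areal scale at 24.8°: h·k = 1.000 × 0.9935 = 0.9935.
Ratio = 2.770/0.9935 ≈ 2.79.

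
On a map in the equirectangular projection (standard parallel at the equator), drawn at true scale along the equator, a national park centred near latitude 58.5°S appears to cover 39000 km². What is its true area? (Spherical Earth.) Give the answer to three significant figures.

For the equirectangular projection with φ₀ = 0 (plate carrée), h = 1 along meridians and k = sec φ along parallels.
Areal scale = h·k = 1 × sec φ; at 58.5°, h = 1.000, k = 1.914, so h·k = 1.914.
True area = apparent / (areal scale) = 39000 / 1.914 ≈ 20400 km².

20400 km²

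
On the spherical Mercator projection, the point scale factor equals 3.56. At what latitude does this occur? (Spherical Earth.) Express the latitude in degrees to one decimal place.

Mercator scale is k = sec φ = 1/cos φ.
1/cos φ = 3.56  ⇒  cos φ = 0.2809  ⇒  φ = arccos(0.2809) ≈ 73.7°.

73.7°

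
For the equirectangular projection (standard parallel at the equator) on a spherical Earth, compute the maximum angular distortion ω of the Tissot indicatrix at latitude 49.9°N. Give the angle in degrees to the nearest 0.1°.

Plate carrée maps x = Rλ, y = Rφ. The meridian scale is h = 1 and the parallel scale is k = 1/cos φ = sec φ.
At 49.9°: h = 1.000, k = 1.552; principal scales a = 1.552, b = 1.000.
sin(ω/2) = (a − b)/(a + b) = 0.5525/2.552 = 0.2165, so ω = 2 arcsin(0.2165) ≈ 25.0°.

25.0°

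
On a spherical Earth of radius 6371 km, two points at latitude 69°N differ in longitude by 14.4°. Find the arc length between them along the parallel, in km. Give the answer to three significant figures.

Arc length along a parallel = R cos φ · Δλ (with Δλ in radians).
= 6371 × cos 69° × (14.4° × π/180) = 6371 × 0.3584 × 0.2513 ≈ 574 km.

574 km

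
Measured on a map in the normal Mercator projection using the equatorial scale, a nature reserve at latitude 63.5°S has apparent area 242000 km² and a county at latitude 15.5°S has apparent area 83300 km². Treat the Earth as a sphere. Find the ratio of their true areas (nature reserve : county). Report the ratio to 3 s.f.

Mercator's areal exaggeration is sec²φ; hence true area = (apparent area) · cos²φ.
True area of nature reserve: 242000 × cos²(63.5°) = 242000 × 0.1991 = 48180 km².
True area of county: 83300 × cos²(15.5°) = 83300 × 0.9286 = 77350 km².
Ratio = 48180 / 77350 ≈ 0.623.

0.623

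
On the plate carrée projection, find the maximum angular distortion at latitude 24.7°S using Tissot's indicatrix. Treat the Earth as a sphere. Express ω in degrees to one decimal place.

5.5°

Plate carrée maps x = Rλ, y = Rφ. The meridian scale is h = 1 and the parallel scale is k = 1/cos φ = sec φ.
At 24.7°: h = 1.000, k = 1.101; principal scales a = 1.101, b = 1.000.
sin(ω/2) = (a − b)/(a + b) = 0.1007/2.101 = 0.04794, so ω = 2 arcsin(0.04794) ≈ 5.5°.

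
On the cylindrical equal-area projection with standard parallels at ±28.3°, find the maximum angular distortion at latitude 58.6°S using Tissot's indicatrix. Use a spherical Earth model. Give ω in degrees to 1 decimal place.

Cylindrical equal-area (φ₀ = 28.3°): h = cos φ / cos 28.3° along meridians, k = cos 28.3° / cos φ along parallels; h·k = 1.
At 58.6°: h = 0.5917, k = 1.690; principal scales a = 1.690, b = 0.5917.
sin(ω/2) = (a − b)/(a + b) = 1.098/2.282 = 0.4813, so ω = 2 arcsin(0.4813) ≈ 57.5°.

57.5°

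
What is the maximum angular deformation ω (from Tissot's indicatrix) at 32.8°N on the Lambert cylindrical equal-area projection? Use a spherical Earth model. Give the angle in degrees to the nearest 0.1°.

19.8°

The Lambert cylindrical equal-area projection is the cylindrical equal-area projection with its standard parallel at the equator (φ₀ = 0). For cylindrical equal-area with standard parallel φ₀, h = cos φ / cos φ₀ and k = cos φ₀ / cos φ, so h·k = 1.
At 32.8°: h = 0.8406, k = 1.190; principal scales a = 1.190, b = 0.8406.
sin(ω/2) = (a − b)/(a + b) = 0.3491/2.030 = 0.1720, so ω = 2 arcsin(0.1720) ≈ 19.8°.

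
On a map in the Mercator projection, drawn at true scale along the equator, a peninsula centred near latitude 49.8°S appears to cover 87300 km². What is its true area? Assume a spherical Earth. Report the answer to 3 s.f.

36400 km²

For Mercator, h = k = sec φ (a conformal cylindrical projection has a single point scale, 1/cos φ).
Areal scale = k² = sec²φ = 1/cos²(49.8°) = 1/0.6455² = 2.400.
True area = apparent / (areal scale) = 87300 / 2.400 ≈ 36400 km².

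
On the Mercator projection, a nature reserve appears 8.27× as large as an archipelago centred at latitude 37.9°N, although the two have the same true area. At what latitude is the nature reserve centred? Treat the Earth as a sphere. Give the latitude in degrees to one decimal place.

74.1°

On Mercator, (apparent₁)/(apparent₂) = sec²φ₁ / sec²φ₂ when true areas are equal.
cos²φ₂ / cos²φ₁ = 8.27  ⇒  cos φ₁ = cos 37.9° / √8.27 = 0.7891/2.876 = 0.2744.
φ₁ = arccos(0.2744) ≈ 74.1°.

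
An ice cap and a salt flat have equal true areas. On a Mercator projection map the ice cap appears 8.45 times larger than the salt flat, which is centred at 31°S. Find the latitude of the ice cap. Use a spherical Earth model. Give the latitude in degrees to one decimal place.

72.8°

On Mercator, (apparent₁)/(apparent₂) = sec²φ₁ / sec²φ₂ when true areas are equal.
cos²φ₂ / cos²φ₁ = 8.45  ⇒  cos φ₁ = cos 31° / √8.45 = 0.8572/2.907 = 0.2949.
φ₁ = arccos(0.2949) ≈ 72.8°.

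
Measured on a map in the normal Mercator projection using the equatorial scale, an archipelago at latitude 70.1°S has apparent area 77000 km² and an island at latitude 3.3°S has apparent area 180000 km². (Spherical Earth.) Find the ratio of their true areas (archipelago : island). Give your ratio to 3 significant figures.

0.0497

Mercator's areal exaggeration is sec²φ; hence true area = (apparent area) · cos²φ.
True area of archipelago: 77000 × cos²(70.1°) = 77000 × 0.1159 = 8921 km².
True area of island: 180000 × cos²(3.3°) = 180000 × 0.9967 = 179400 km².
Ratio = 8921 / 179400 ≈ 0.0497.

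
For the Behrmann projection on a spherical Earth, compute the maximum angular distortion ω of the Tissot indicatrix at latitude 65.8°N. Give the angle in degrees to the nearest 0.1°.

Behrmann is a cylindrical equal-area projection with standard parallels at ±30°. For cylindrical equal-area with standard parallel φ₀, h = cos φ / cos φ₀ and k = cos φ₀ / cos φ, so h·k = 1.
At 65.8°: h = 0.4733, k = 2.113; principal scales a = 2.113, b = 0.4733.
sin(ω/2) = (a − b)/(a + b) = 1.639/2.586 = 0.6339, so ω = 2 arcsin(0.6339) ≈ 78.7°.

78.7°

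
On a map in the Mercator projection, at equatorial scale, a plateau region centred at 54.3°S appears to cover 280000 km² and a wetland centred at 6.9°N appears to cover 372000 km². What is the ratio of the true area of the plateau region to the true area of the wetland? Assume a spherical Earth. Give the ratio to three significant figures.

0.260

Since Mercator area scale is 1/cos²φ, the true area equals the apparent area multiplied by cos²φ.
True area of plateau region: 280000 × cos²(54.3°) = 280000 × 0.3405 = 95350 km².
True area of wetland: 372000 × cos²(6.9°) = 372000 × 0.9856 = 366600 km².
Ratio = 95350 / 366600 ≈ 0.260.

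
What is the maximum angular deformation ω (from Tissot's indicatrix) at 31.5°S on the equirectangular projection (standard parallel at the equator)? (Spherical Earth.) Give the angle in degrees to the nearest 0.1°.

9.1°

For the equirectangular projection with φ₀ = 0 (plate carrée), h = 1 along meridians and k = sec φ along parallels.
At 31.5°: h = 1.000, k = 1.173; principal scales a = 1.173, b = 1.000.
sin(ω/2) = (a − b)/(a + b) = 0.1728/2.173 = 0.07954, so ω = 2 arcsin(0.07954) ≈ 9.1°.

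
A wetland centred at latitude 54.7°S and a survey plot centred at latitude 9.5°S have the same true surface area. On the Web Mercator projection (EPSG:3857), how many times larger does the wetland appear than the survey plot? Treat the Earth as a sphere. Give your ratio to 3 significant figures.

2.91

Mercator areal scale is sec²φ.
At 54.7°: sec²(54.7°) = 1/0.5779² = 2.995.
At 9.5°: sec²(9.5°) = 1/0.9863² = 1.028.
Ratio = 2.995/1.028 = cos²(9.5°)/cos²(54.7°) ≈ 2.91.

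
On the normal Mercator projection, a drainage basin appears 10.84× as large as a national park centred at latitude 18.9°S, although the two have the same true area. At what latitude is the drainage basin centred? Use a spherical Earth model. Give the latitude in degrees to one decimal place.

73.3°

Mercator areal scale is sec²φ, so apparent-area ratio = sec²φ₁ / sec²φ₂ = cos²φ₂ / cos²φ₁.
cos²φ₂ / cos²φ₁ = 10.84  ⇒  cos φ₁ = cos 18.9° / √10.84 = 0.9461/3.292 = 0.2874.
φ₁ = arccos(0.2874) ≈ 73.3°.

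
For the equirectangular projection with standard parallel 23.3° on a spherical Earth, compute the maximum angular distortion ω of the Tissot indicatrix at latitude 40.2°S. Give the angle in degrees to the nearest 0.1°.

10.5°

The equidistant cylindrical projection with φ₀ = 23.3° has h = 1 (meridians true) and k = cos φ₀ / cos φ along parallels.
At 40.2°: h = 1.000, k = 1.202; principal scales a = 1.202, b = 1.000.
sin(ω/2) = (a − b)/(a + b) = 0.2025/2.202 = 0.09193, so ω = 2 arcsin(0.09193) ≈ 10.5°.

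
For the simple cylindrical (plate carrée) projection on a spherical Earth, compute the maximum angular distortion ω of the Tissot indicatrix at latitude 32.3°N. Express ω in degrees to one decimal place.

In the plate carrée (x = Rλ, y = Rφ), meridians are true-scale (h = 1) and parallels are stretched by k = sec φ.
At 32.3°: h = 1.000, k = 1.183; principal scales a = 1.183, b = 1.000.
sin(ω/2) = (a − b)/(a + b) = 0.1831/2.183 = 0.08386, so ω = 2 arcsin(0.08386) ≈ 9.6°.

9.6°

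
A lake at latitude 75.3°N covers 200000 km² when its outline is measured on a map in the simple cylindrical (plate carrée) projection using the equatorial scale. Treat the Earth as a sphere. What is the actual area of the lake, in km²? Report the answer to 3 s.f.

50800 km²

For the equirectangular projection with φ₀ = 0 (plate carrée), h = 1 along meridians and k = sec φ along parallels.
Areal scale = h·k = 1 × sec φ; at 75.3°, h = 1.000, k = 3.941, so h·k = 3.941.
True area = apparent / (areal scale) = 200000 / 3.941 ≈ 50800 km².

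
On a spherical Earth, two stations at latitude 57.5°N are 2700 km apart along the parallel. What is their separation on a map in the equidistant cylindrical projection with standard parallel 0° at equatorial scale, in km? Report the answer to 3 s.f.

For the equirectangular projection with φ₀ = 0 (plate carrée), h = 1 along meridians and k = sec φ along parallels.
Along the parallel, k = sec 57.5° = 1/0.5373 = 1.861.
Map distance = 2700 × 1.861 ≈ 5030 km.

5030 km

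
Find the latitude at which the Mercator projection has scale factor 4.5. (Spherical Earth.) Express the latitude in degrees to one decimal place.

Mercator scale is k = sec φ = 1/cos φ.
1/cos φ = 4.5  ⇒  cos φ = 0.2222  ⇒  φ = arccos(0.2222) ≈ 77.2°.

77.2°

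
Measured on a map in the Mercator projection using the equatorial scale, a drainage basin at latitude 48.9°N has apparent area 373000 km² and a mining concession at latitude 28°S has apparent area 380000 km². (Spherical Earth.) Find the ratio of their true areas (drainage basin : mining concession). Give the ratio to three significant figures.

0.544

Mercator's areal exaggeration is sec²φ; hence true area = (apparent area) · cos²φ.
True area of drainage basin: 373000 × cos²(48.9°) = 373000 × 0.4321 = 161200 km².
True area of mining concession: 380000 × cos²(28°) = 380000 × 0.7796 = 296200 km².
Ratio = 161200 / 296200 ≈ 0.544.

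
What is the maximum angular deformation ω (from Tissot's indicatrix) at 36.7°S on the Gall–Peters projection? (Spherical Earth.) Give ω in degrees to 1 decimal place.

Gall–Peters is a cylindrical equal-area projection with standard parallels at ±45°. Cylindrical equal-area (φ₀ = 45°): h = cos φ / cos 45° along meridians, k = cos 45° / cos φ along parallels; h·k = 1.
At 36.7°: h = 1.134, k = 0.8819; principal scales a = 1.134, b = 0.8819.
sin(ω/2) = (a − b)/(a + b) = 0.2520/2.016 = 0.1250, so ω = 2 arcsin(0.1250) ≈ 14.4°.

14.4°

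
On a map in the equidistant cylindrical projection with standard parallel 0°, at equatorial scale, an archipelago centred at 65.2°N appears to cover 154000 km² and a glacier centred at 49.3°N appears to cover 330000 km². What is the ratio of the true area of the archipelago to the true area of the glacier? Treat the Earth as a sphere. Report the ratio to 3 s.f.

On the plate carrée, areal scale = h·k = 1 × sec φ, so true area = apparent × cos φ.
True area of archipelago: 154000 × cos(65.2°) = 154000 × 0.4195 = 64600 km².
True area of glacier: 330000 × cos(49.3°) = 330000 × 0.6521 = 215200 km².
Ratio = 64600 / 215200 ≈ 0.300.

0.300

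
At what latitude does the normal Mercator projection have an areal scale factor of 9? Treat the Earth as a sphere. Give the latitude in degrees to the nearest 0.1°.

Mercator areal scale is sec²φ.
sec²φ = 9  ⇒  cos²φ = 0.1111  ⇒  cos φ = 0.3333.
φ = arccos(0.3333) ≈ 70.5°.

70.5°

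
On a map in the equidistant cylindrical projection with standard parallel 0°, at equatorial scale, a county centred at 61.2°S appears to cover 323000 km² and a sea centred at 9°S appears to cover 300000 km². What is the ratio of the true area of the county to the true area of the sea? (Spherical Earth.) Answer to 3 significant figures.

0.525

Plate carrée has h = 1 and k = sec φ, giving areal scale sec φ; true area = (apparent area) · cos φ.
True area of county: 323000 × cos(61.2°) = 323000 × 0.4818 = 155600 km².
True area of sea: 300000 × cos(9°) = 300000 × 0.9877 = 296300 km².
Ratio = 155600 / 296300 ≈ 0.525.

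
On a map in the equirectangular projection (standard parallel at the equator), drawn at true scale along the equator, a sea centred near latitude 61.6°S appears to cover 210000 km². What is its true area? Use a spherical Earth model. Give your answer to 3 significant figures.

For the equirectangular projection with φ₀ = 0 (plate carrée), h = 1 along meridians and k = sec φ along parallels.
Areal scale = h·k = 1 × sec φ; at 61.6°, h = 1.000, k = 2.103, so h·k = 2.103.
True area = apparent / (areal scale) = 210000 / 2.103 ≈ 99900 km².

99900 km²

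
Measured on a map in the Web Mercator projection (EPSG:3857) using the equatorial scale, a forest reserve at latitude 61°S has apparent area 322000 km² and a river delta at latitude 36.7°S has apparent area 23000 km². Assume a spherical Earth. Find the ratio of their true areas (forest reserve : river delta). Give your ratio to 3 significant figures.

5.12

On Mercator the areal scale is sec²φ, so true area = apparent × cos²φ.
True area of forest reserve: 322000 × cos²(61°) = 322000 × 0.2350 = 75680 km².
True area of river delta: 23000 × cos²(36.7°) = 23000 × 0.6428 = 14790 km².
Ratio = 75680 / 14790 ≈ 5.12.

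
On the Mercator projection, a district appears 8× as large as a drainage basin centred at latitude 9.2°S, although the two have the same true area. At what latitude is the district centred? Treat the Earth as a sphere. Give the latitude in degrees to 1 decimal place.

On Mercator, (apparent₁)/(apparent₂) = sec²φ₁ / sec²φ₂ when true areas are equal.
cos²φ₂ / cos²φ₁ = 8  ⇒  cos φ₁ = cos 9.2° / √8 = 0.9871/2.828 = 0.3490.
φ₁ = arccos(0.3490) ≈ 69.6°.

69.6°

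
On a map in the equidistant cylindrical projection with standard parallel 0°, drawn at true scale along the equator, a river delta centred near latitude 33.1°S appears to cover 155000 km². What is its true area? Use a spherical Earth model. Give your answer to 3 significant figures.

Plate carrée maps x = Rλ, y = Rφ. The meridian scale is h = 1 and the parallel scale is k = 1/cos φ = sec φ.
Areal scale = h·k = 1 × sec φ; at 33.1°, h = 1.000, k = 1.194, so h·k = 1.194.
True area = apparent / (areal scale) = 155000 / 1.194 ≈ 130000 km².

130000 km²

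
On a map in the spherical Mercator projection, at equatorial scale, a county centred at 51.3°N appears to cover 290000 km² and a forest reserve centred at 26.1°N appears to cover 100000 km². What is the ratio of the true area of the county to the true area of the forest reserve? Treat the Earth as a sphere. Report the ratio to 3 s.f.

On Mercator the areal scale is sec²φ, so true area = apparent × cos²φ.
True area of county: 290000 × cos²(51.3°) = 290000 × 0.3909 = 113400 km².
True area of forest reserve: 100000 × cos²(26.1°) = 100000 × 0.8065 = 80650 km².
Ratio = 113400 / 80650 ≈ 1.41.

1.41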